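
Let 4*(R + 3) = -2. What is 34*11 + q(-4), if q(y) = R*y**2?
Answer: 318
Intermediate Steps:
R = -7/2 (R = -3 + (1/4)*(-2) = -3 - 1/2 = -7/2 ≈ -3.5000)
q(y) = -7*y**2/2
34*11 + q(-4) = 34*11 - 7/2*(-4)**2 = 374 - 7/2*16 = 374 - 56 = 318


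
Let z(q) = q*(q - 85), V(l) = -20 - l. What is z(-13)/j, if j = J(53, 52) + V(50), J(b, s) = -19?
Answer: -1274/89 ≈ -14.315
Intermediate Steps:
z(q) = q*(-85 + q)
j = -89 (j = -19 + (-20 - 1*50) = -19 + (-20 - 50) = -19 - 70 = -89)
z(-13)/j = -13*(-85 - 13)/(-89) = -13*(-98)*(-1/89) = 1274*(-1/89) = -1274/89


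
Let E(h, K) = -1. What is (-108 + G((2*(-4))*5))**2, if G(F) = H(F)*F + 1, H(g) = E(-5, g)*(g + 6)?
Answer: 2152089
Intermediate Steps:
H(g) = -6 - g (H(g) = -(g + 6) = -(6 + g) = -6 - g)
G(F) = 1 + F*(-6 - F) (G(F) = (-6 - F)*F + 1 = F*(-6 - F) + 1 = 1 + F*(-6 - F))
(-108 + G((2*(-4))*5))**2 = (-108 + (1 - (2*(-4))*5*(6 + (2*(-4))*5)))**2 = (-108 + (1 - (-8*5)*(6 - 8*5)))**2 = (-108 + (1 - 1*(-40)*(6 - 40)))**2 = (-108 + (1 - 1*(-40)*(-34)))**2 = (-108 + (1 - 1360))**2 = (-108 - 1359)**2 = (-1467)**2 = 2152089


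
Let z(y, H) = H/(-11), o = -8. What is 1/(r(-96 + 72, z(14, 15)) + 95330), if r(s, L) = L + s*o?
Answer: 11/1050727 ≈ 1.0469e-5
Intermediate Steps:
z(y, H) = -H/11 (z(y, H) = H*(-1/11) = -H/11)
r(s, L) = L - 8*s (r(s, L) = L + s*(-8) = L - 8*s)
1/(r(-96 + 72, z(14, 15)) + 95330) = 1/((-1/11*15 - 8*(-96 + 72)) + 95330) = 1/((-15/11 - 8*(-24)) + 95330) = 1/((-15/11 + 192) + 95330) = 1/(2097/11 + 95330) = 1/(1050727/11) = 11/1050727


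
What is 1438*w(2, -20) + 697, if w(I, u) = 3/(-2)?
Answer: -1460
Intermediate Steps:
w(I, u) = -3/2 (w(I, u) = 3*(-½) = -3/2)
1438*w(2, -20) + 697 = 1438*(-3/2) + 697 = -2157 + 697 = -1460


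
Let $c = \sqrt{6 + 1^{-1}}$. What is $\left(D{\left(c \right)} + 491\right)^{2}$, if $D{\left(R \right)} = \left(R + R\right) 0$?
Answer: $241081$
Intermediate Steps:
$c = \sqrt{7}$ ($c = \sqrt{6 + 1} = \sqrt{7} \approx 2.6458$)
$D{\left(R \right)} = 0$ ($D{\left(R \right)} = 2 R 0 = 0$)
$\left(D{\left(c \right)} + 491\right)^{2} = \left(0 + 491\right)^{2} = 491^{2} = 241081$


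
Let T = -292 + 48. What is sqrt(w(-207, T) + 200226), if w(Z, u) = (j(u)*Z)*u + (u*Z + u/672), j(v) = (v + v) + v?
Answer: I*sqrt(259104239394)/84 ≈ 6059.8*I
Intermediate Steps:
T = -244
j(v) = 3*v (j(v) = 2*v + v = 3*v)
w(Z, u) = u/672 + Z*u + 3*Z*u**2 (w(Z, u) = ((3*u)*Z)*u + (u*Z + u/672) = (3*Z*u)*u + (Z*u + u*(1/672)) = 3*Z*u**2 + (Z*u + u/672) = 3*Z*u**2 + (u/672 + Z*u) = u/672 + Z*u + 3*Z*u**2)
sqrt(w(-207, T) + 200226) = sqrt((1/672)*(-244)*(1 + 672*(-207) + 2016*(-207)*(-244)) + 200226) = sqrt((1/672)*(-244)*(1 - 139104 + 101824128) + 200226) = sqrt((1/672)*(-244)*101685025 + 200226) = sqrt(-6202786525/168 + 200226) = sqrt(-6169148557/168) = I*sqrt(259104239394)/84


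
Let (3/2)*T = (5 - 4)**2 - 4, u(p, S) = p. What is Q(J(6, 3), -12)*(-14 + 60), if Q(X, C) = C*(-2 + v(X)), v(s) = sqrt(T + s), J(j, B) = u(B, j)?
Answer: 552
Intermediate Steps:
T = -2 (T = 2*((5 - 4)**2 - 4)/3 = 2*(1**2 - 4)/3 = 2*(1 - 4)/3 = (2/3)*(-3) = -2)
J(j, B) = B
v(s) = sqrt(-2 + s)
Q(X, C) = C*(-2 + sqrt(-2 + X))
Q(J(6, 3), -12)*(-14 + 60) = (-12*(-2 + sqrt(-2 + 3)))*(-14 + 60) = -12*(-2 + sqrt(1))*46 = -12*(-2 + 1)*46 = -12*(-1)*46 = 12*46 = 552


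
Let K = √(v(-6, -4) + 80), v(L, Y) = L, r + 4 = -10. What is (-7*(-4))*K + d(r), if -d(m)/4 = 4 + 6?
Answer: -40 + 28*√74 ≈ 200.87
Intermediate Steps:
r = -14 (r = -4 - 10 = -14)
K = √74 (K = √(-6 + 80) = √74 ≈ 8.6023)
d(m) = -40 (d(m) = -4*(4 + 6) = -4*10 = -40)
(-7*(-4))*K + d(r) = (-7*(-4))*√74 - 40 = 28*√74 - 40 = -40 + 28*√74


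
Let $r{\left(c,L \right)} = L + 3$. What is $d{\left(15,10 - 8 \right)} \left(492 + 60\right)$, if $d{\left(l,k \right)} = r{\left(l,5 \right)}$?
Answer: $4416$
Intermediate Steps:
$r{\left(c,L \right)} = 3 + L$
$d{\left(l,k \right)} = 8$ ($d{\left(l,k \right)} = 3 + 5 = 8$)
$d{\left(15,10 - 8 \right)} \left(492 + 60\right) = 8 \left(492 + 60\right) = 8 \cdot 552 = 4416$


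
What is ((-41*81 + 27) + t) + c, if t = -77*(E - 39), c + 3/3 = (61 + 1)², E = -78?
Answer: 9558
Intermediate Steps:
c = 3843 (c = -1 + (61 + 1)² = -1 + 62² = -1 + 3844 = 3843)
t = 9009 (t = -77*(-78 - 39) = -77*(-117) = 9009)
((-41*81 + 27) + t) + c = ((-41*81 + 27) + 9009) + 3843 = ((-3321 + 27) + 9009) + 3843 = (-3294 + 9009) + 3843 = 5715 + 3843 = 9558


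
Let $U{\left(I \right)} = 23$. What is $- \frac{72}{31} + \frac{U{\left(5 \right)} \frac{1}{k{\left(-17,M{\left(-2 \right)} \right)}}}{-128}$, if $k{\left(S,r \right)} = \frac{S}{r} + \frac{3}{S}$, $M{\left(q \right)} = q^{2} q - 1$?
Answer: $- \frac{2523681}{1039616} \approx -2.4275$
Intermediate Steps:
$M{\left(q \right)} = -1 + q^{3}$ ($M{\left(q \right)} = q^{3} - 1 = -1 + q^{3}$)
$k{\left(S,r \right)} = \frac{3}{S} + \frac{S}{r}$
$- \frac{72}{31} + \frac{U{\left(5 \right)} \frac{1}{k{\left(-17,M{\left(-2 \right)} \right)}}}{-128} = - \frac{72}{31} + \frac{23 \frac{1}{\frac{3}{-17} - \frac{17}{-1 + \left(-2\right)^{3}}}}{-128} = \left(-72\right) \frac{1}{31} + \frac{23}{3 \left(- \frac{1}{17}\right) - \frac{17}{-1 - 8}} \left(- \frac{1}{128}\right) = - \frac{72}{31} + \frac{23}{- \frac{3}{17} - \frac{17}{-9}} \left(- \frac{1}{128}\right) = - \frac{72}{31} + \frac{23}{- \frac{3}{17} - - \frac{17}{9}} \left(- \frac{1}{128}\right) = - \frac{72}{31} + \frac{23}{- \frac{3}{17} + \frac{17}{9}} \left(- \frac{1}{128}\right) = - \frac{72}{31} + \frac{23}{\frac{262}{153}} \left(- \frac{1}{128}\right) = - \frac{72}{31} + 23 \cdot \frac{153}{262} \left(- \frac{1}{128}\right) = - \frac{72}{31} + \frac{3519}{262} \left(- \frac{1}{128}\right) = - \frac{72}{31} - \frac{3519}{33536} = - \frac{2523681}{1039616}$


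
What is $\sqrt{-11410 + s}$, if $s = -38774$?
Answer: $6 i \sqrt{1394} \approx 224.02 i$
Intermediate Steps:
$\sqrt{-11410 + s} = \sqrt{-11410 - 38774} = \sqrt{-50184} = 6 i \sqrt{1394}$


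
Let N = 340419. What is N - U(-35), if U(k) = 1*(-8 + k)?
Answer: 340462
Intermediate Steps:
U(k) = -8 + k
N - U(-35) = 340419 - (-8 - 35) = 340419 - 1*(-43) = 340419 + 43 = 340462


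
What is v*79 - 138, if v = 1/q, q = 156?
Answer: -21449/156 ≈ -137.49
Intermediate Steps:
v = 1/156 ≈ 0.0064103
v*79 - 138 = (1/156)*79 - 138 = 79/156 - 138 = -21449/156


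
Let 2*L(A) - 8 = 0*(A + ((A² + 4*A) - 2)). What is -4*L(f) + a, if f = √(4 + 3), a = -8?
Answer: -24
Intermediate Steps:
f = √7 ≈ 2.6458
L(A) = 4 (L(A) = 4 + (0*(A + ((A² + 4*A) - 2)))/2 = 4 + (0*(A + (-2 + A² + 4*A)))/2 = 4 + (0*(-2 + A² + 5*A))/2 = 4 + (½)*0 = 4 + 0 = 4)
-4*L(f) + a = -4*4 - 8 = -16 - 8 = -24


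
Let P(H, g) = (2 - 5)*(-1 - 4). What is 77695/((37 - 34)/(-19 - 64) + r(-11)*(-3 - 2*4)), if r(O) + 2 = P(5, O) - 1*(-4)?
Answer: -6448685/15524 ≈ -415.40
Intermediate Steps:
P(H, g) = 15 (P(H, g) = -3*(-5) = 15)
r(O) = 17 (r(O) = -2 + (15 - 1*(-4)) = -2 + (15 + 4) = -2 + 19 = 17)
77695/((37 - 34)/(-19 - 64) + r(-11)*(-3 - 2*4)) = 77695/((37 - 34)/(-19 - 64) + 17*(-3 - 2*4)) = 77695/(3/(-83) + 17*(-3 - 8)) = 77695/(3*(-1/83) + 17*(-11)) = 77695/(-3/83 - 187) = 77695/(-15524/83) = 77695*(-83/15524) = -6448685/15524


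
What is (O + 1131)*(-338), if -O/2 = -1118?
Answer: -1138046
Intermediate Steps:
O = 2236 (O = -2*(-1118) = 2236)
(O + 1131)*(-338) = (2236 + 1131)*(-338) = 3367*(-338) = -1138046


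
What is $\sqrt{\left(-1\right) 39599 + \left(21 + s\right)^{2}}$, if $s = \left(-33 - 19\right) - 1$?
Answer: $5 i \sqrt{1543} \approx 196.41 i$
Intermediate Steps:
$s = -53$ ($s = -52 - 1 = -53$)
$\sqrt{\left(-1\right) 39599 + \left(21 + s\right)^{2}} = \sqrt{\left(-1\right) 39599 + \left(21 - 53\right)^{2}} = \sqrt{-39599 + \left(-32\right)^{2}} = \sqrt{-39599 + 1024} = \sqrt{-38575} = 5 i \sqrt{1543}$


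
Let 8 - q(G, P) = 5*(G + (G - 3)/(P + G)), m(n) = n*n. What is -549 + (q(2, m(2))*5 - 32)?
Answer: -3521/6 ≈ -586.83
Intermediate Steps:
m(n) = n²
q(G, P) = 8 - 5*G - 5*(-3 + G)/(G + P) (q(G, P) = 8 - 5*(G + (G - 3)/(P + G)) = 8 - 5*(G + (-3 + G)/(G + P)) = 8 - (5*G + 5*(-3 + G)/(G + P)) = 8 + (-5*G - 5*(-3 + G)/(G + P)) = 8 - 5*G - 5*(-3 + G)/(G + P))
-549 + (q(2, m(2))*5 - 32) = -549 + (((15 - 5*2² + 3*2 + 8*2² - 5*2*2²)/(2 + 2²))*5 - 32) = -549 + (((15 - 5*4 + 6 + 8*4 - 5*2*4)/(2 + 4))*5 - 32) = -549 + (((15 - 20 + 6 + 32 - 40)/6)*5 - 32) = -549 + (((⅙)*(-7))*5 - 32) = -549 + (-7/6*5 - 32) = -549 + (-35/6 - 32) = -549 - 227/6 = -3521/6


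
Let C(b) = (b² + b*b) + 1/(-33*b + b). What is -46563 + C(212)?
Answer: 293916799/6784 ≈ 43325.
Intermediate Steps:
C(b) = 2*b² - 1/(32*b) (C(b) = (b² + b²) + 1/(-32*b) = 2*b² - 1/(32*b))
-46563 + C(212) = -46563 + (1/32)*(-1 + 64*212³)/212 = -46563 + (1/32)*(1/212)*(-1 + 64*9528128) = -46563 + (1/32)*(1/212)*(-1 + 609800192) = -46563 + (1/32)*(1/212)*609800191 = -46563 + 609800191/6784 = 293916799/6784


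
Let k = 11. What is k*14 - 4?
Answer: 150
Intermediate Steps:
k*14 - 4 = 11*14 - 4 = 154 - 4 = 150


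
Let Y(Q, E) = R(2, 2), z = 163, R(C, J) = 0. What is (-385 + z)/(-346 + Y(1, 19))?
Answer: 111/173 ≈ 0.64162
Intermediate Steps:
Y(Q, E) = 0
(-385 + z)/(-346 + Y(1, 19)) = (-385 + 163)/(-346 + 0) = -222/(-346) = -222*(-1/346) = 111/173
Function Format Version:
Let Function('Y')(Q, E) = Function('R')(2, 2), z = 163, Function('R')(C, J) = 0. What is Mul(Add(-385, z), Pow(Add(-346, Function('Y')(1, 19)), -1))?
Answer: Rational(111, 173) ≈ 0.64162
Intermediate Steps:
Function('Y')(Q, E) = 0
Mul(Add(-385, z), Pow(Add(-346, Function('Y')(1, 19)), -1)) = Mul(Add(-385, 163), Pow(Add(-346, 0), -1)) = Mul(-222, Pow(-346, -1)) = Mul(-222, Rational(-1, 346)) = Rational(111, 173)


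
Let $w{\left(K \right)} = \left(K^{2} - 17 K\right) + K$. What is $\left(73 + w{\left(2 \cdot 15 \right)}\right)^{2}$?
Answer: $243049$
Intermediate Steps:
$w{\left(K \right)} = K^{2} - 16 K$
$\left(73 + w{\left(2 \cdot 15 \right)}\right)^{2} = \left(73 + 2 \cdot 15 \left(-16 + 2 \cdot 15\right)\right)^{2} = \left(73 + 30 \left(-16 + 30\right)\right)^{2} = \left(73 + 30 \cdot 14\right)^{2} = \left(73 + 420\right)^{2} = 493^{2} = 243049$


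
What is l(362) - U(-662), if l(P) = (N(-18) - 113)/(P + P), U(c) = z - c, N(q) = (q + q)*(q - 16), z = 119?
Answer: -564333/724 ≈ -779.47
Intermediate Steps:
N(q) = 2*q*(-16 + q) (N(q) = (2*q)*(-16 + q) = 2*q*(-16 + q))
U(c) = 119 - c
l(P) = 1111/(2*P) (l(P) = (2*(-18)*(-16 - 18) - 113)/(P + P) = (2*(-18)*(-34) - 113)/((2*P)) = (1224 - 113)*(1/(2*P)) = 1111*(1/(2*P)) = 1111/(2*P))
l(362) - U(-662) = (1111/2)/362 - (119 - 1*(-662)) = (1111/2)*(1/362) - (119 + 662) = 1111/724 - 1*781 = 1111/724 - 781 = -564333/724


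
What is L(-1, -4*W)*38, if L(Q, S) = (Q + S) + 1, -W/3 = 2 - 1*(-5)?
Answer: 3192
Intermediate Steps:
W = -21 (W = -3*(2 - 1*(-5)) = -3*(2 + 5) = -3*7 = -21)
L(Q, S) = 1 + Q + S
L(-1, -4*W)*38 = (1 - 1 - 4*(-21))*38 = (1 - 1 + 84)*38 = 84*38 = 3192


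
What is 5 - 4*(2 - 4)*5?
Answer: 45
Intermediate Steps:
5 - 4*(2 - 4)*5 = 5 - 4*(-2)*5 = 5 + 8*5 = 5 + 40 = 45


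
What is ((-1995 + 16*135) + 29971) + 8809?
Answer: 38945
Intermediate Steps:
((-1995 + 16*135) + 29971) + 8809 = ((-1995 + 2160) + 29971) + 8809 = (165 + 29971) + 8809 = 30136 + 8809 = 38945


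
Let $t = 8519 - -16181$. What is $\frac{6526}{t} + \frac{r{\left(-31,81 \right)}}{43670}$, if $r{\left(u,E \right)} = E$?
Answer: $\frac{551906}{2074325} \approx 0.26607$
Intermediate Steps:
$t = 24700$ ($t = 8519 + 16181 = 24700$)
$\frac{6526}{t} + \frac{r{\left(-31,81 \right)}}{43670} = \frac{6526}{24700} + \frac{81}{43670} = 6526 \cdot \frac{1}{24700} + 81 \cdot \frac{1}{43670} = \frac{251}{950} + \frac{81}{43670} = \frac{551906}{2074325}$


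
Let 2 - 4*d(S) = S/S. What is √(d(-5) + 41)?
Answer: √165/2 ≈ 6.4226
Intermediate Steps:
d(S) = ¼ (d(S) = ½ - S/(4*S) = ½ - ¼*1 = ½ - ¼ = ¼)
√(d(-5) + 41) = √(¼ + 41) = √(165/4) = √165/2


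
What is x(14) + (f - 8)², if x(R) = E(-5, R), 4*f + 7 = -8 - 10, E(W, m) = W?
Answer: 3169/16 ≈ 198.06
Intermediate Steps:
f = -25/4 (f = -7/4 + (-8 - 10)/4 = -7/4 + (¼)*(-18) = -7/4 - 9/2 = -25/4 ≈ -6.2500)
x(R) = -5
x(14) + (f - 8)² = -5 + (-25/4 - 8)² = -5 + (-57/4)² = -5 + 3249/16 = 3169/16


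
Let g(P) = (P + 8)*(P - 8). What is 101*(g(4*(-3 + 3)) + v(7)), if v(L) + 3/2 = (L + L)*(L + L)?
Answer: 26361/2 ≈ 13181.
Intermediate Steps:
v(L) = -3/2 + 4*L² (v(L) = -3/2 + (L + L)*(L + L) = -3/2 + (2*L)*(2*L) = -3/2 + 4*L²)
g(P) = (-8 + P)*(8 + P) (g(P) = (8 + P)*(-8 + P) = (-8 + P)*(8 + P))
101*(g(4*(-3 + 3)) + v(7)) = 101*((-64 + (4*(-3 + 3))²) + (-3/2 + 4*7²)) = 101*((-64 + (4*0)²) + (-3/2 + 4*49)) = 101*((-64 + 0²) + (-3/2 + 196)) = 101*((-64 + 0) + 389/2) = 101*(-64 + 389/2) = 101*(261/2) = 26361/2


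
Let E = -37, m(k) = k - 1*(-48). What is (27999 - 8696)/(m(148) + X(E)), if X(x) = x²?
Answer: 19303/1565 ≈ 12.334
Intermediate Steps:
m(k) = 48 + k (m(k) = k + 48 = 48 + k)
(27999 - 8696)/(m(148) + X(E)) = (27999 - 8696)/((48 + 148) + (-37)²) = 19303/(196 + 1369) = 19303/1565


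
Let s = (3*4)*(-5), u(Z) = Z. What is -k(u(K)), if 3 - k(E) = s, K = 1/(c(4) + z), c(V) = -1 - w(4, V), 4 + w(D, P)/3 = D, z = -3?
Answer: -63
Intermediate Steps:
w(D, P) = -12 + 3*D
c(V) = -1 (c(V) = -1 - (-12 + 3*4) = -1 - (-12 + 12) = -1 - 1*0 = -1 + 0 = -1)
K = -1/4 (K = 1/(-1 - 3) = 1/(-4) = -1/4 ≈ -0.25000)
s = -60 (s = 12*(-5) = -60)
k(E) = 63 (k(E) = 3 - 1*(-60) = 3 + 60 = 63)
-k(u(K)) = -1*63 = -63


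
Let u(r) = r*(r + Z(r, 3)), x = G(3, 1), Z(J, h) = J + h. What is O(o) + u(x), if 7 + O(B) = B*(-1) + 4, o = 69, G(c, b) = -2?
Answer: -70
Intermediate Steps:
x = -2
u(r) = r*(3 + 2*r) (u(r) = r*(r + (r + 3)) = r*(r + (3 + r)) = r*(3 + 2*r))
O(B) = -3 - B (O(B) = -7 + (B*(-1) + 4) = -7 + (-B + 4) = -7 + (4 - B) = -3 - B)
O(o) + u(x) = (-3 - 1*69) - 2*(3 + 2*(-2)) = (-3 - 69) - 2*(3 - 4) = -72 - 2*(-1) = -72 + 2 = -70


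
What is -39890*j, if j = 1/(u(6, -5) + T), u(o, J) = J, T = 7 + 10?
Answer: -19945/6 ≈ -3324.2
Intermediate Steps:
T = 17
j = 1/12 (j = 1/(-5 + 17) = 1/12 ≈ 0.083333)
-39890*j = -39890*1/12 = -19945/6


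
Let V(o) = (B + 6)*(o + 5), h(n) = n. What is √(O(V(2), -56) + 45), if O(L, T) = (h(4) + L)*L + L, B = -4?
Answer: √311 ≈ 17.635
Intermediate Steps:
V(o) = 10 + 2*o (V(o) = (-4 + 6)*(o + 5) = 2*(5 + o) = 10 + 2*o)
O(L, T) = L + L*(4 + L) (O(L, T) = (4 + L)*L + L = L*(4 + L) + L = L + L*(4 + L))
√(O(V(2), -56) + 45) = √((10 + 2*2)*(5 + (10 + 2*2)) + 45) = √((10 + 4)*(5 + (10 + 4)) + 45) = √(14*(5 + 14) + 45) = √(14*19 + 45) = √(266 + 45) = √311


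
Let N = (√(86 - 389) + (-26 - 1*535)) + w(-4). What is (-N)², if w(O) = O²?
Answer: (545 - I*√303)² ≈ 2.9672e+5 - 18974.0*I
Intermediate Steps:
N = -545 + I*√303 (N = (√(86 - 389) + (-26 - 1*535)) + (-4)² = (√(-303) + (-26 - 535)) + 16 = (I*√303 - 561) + 16 = (-561 + I*√303) + 16 = -545 + I*√303 ≈ -545.0 + 17.407*I)
(-N)² = (-(-545 + I*√303))² = (545 - I*√303)²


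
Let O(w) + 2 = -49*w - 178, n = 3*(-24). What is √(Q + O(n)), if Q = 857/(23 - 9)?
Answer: √668206/14 ≈ 58.388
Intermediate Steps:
n = -72
O(w) = -180 - 49*w (O(w) = -2 + (-49*w - 178) = -2 + (-178 - 49*w) = -180 - 49*w)
Q = 857/14 ≈ 61.214
√(Q + O(n)) = √(857/14 + (-180 - 49*(-72))) = √(857/14 + (-180 + 3528)) = √(857/14 + 3348) = √(47729/14) = √668206/14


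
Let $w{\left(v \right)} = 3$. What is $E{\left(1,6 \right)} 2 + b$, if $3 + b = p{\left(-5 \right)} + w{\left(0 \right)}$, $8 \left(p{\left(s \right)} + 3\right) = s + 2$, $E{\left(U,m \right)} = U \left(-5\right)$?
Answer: $- \frac{107}{8} \approx -13.375$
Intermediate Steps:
$E{\left(U,m \right)} = - 5 U$
$p{\left(s \right)} = - \frac{11}{4} + \frac{s}{8}$ ($p{\left(s \right)} = -3 + \frac{s + 2}{8} = -3 + \frac{2 + s}{8} = -3 + \left(\frac{1}{4} + \frac{s}{8}\right) = - \frac{11}{4} + \frac{s}{8}$)
$b = - \frac{27}{8}$ ($b = -3 + \left(\left(- \frac{11}{4} + \frac{1}{8} \left(-5\right)\right) + 3\right) = -3 + \left(\left(- \frac{11}{4} - \frac{5}{8}\right) + 3\right) = -3 + \left(- \frac{27}{8} + 3\right) = -3 - \frac{3}{8} = - \frac{27}{8} \approx -3.375$)
$E{\left(1,6 \right)} 2 + b = \left(-5\right) 1 \cdot 2 - \frac{27}{8} = \left(-5\right) 2 - \frac{27}{8} = -10 - \frac{27}{8} = - \frac{107}{8}$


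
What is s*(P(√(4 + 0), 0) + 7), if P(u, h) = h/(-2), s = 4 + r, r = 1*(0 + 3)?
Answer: 49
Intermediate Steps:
r = 3 (r = 1*3 = 3)
s = 7 (s = 4 + 3 = 7)
P(u, h) = -h/2 (P(u, h) = h*(-½) = -h/2)
s*(P(√(4 + 0), 0) + 7) = 7*(-½*0 + 7) = 7*(0 + 7) = 7*7 = 49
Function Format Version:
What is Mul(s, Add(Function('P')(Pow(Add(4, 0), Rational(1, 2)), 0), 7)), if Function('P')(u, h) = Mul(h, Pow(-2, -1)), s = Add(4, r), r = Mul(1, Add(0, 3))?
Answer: 49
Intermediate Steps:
r = 3 (r = Mul(1, 3) = 3)
s = 7 (s = Add(4, 3) = 7)
Function('P')(u, h) = Mul(Rational(-1, 2), h) (Function('P')(u, h) = Mul(h, Rational(-1, 2)) = Mul(Rational(-1, 2), h))
Mul(s, Add(Function('P')(Pow(Add(4, 0), Rational(1, 2)), 0), 7)) = Mul(7, Add(Mul(Rational(-1, 2), 0), 7)) = Mul(7, Add(0, 7)) = Mul(7, 7) = 49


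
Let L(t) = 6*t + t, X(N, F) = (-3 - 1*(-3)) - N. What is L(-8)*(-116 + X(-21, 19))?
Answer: 5320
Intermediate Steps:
X(N, F) = -N (X(N, F) = (-3 + 3) - N = 0 - N = -N)
L(t) = 7*t
L(-8)*(-116 + X(-21, 19)) = (7*(-8))*(-116 - 1*(-21)) = -56*(-116 + 21) = -56*(-95) = 5320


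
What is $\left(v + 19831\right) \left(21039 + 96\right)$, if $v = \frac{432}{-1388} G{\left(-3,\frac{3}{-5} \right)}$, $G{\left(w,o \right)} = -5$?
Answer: $\frac{145448893095}{347} \approx 4.1916 \cdot 10^{8}$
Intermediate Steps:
$v = \frac{540}{347}$ ($v = \frac{432}{-1388} \left(-5\right) = 432 \left(- \frac{1}{1388}\right) \left(-5\right) = \left(- \frac{108}{347}\right) \left(-5\right) = \frac{540}{347} \approx 1.5562$)
$\left(v + 19831\right) \left(21039 + 96\right) = \left(\frac{540}{347} + 19831\right) \left(21039 + 96\right) = \frac{6881897}{347} \cdot 21135 = \frac{145448893095}{347}$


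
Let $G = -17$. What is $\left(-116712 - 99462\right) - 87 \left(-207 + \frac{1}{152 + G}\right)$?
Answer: $- \frac{8917454}{45} \approx -1.9817 \cdot 10^{5}$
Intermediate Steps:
$\left(-116712 - 99462\right) - 87 \left(-207 + \frac{1}{152 + G}\right) = \left(-116712 - 99462\right) - 87 \left(-207 + \frac{1}{152 - 17}\right) = -216174 - 87 \left(-207 + \frac{1}{135}\right) = -216174 - - \frac{810376}{45} = -216174 + \frac{810376}{45} = - \frac{8917454}{45}$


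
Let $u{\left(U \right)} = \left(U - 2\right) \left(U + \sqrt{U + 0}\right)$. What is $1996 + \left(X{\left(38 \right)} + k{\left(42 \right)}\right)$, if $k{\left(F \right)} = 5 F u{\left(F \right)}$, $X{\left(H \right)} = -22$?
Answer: $354774 + 8400 \sqrt{42} \approx 4.0921 \cdot 10^{5}$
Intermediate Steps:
$u{\left(U \right)} = \left(-2 + U\right) \left(U + \sqrt{U}\right)$
$k{\left(F \right)} = 5 F \left(F^{2} + F^{\frac{3}{2}} - 2 F - 2 \sqrt{F}\right)$
$1996 + \left(X{\left(38 \right)} + k{\left(42 \right)}\right) = 1996 - \left(22 - 210 \left(42^{2} + 42^{\frac{3}{2}} - 84 - 2 \sqrt{42}\right)\right) = 1996 - \left(22 - 210 \left(1764 + 42 \sqrt{42} - 84 - 2 \sqrt{42}\right)\right) = 1996 - \left(22 - 210 \left(1680 + 40 \sqrt{42}\right)\right) = 1996 + \left(-22 + \left(352800 + 8400 \sqrt{42}\right)\right) = 1996 + \left(352778 + 8400 \sqrt{42}\right) = 354774 + 8400 \sqrt{42}$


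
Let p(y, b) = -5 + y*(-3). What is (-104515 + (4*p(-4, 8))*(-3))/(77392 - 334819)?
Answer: 104599/257427 ≈ 0.40632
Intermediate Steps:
p(y, b) = -5 - 3*y
(-104515 + (4*p(-4, 8))*(-3))/(77392 - 334819) = (-104515 + (4*(-5 - 3*(-4)))*(-3))/(77392 - 334819) = (-104515 + (4*(-5 + 12))*(-3))/(-257427) = (-104515 + (4*7)*(-3))*(-1/257427) = (-104515 + 28*(-3))*(-1/257427) = (-104515 - 84)*(-1/257427) = -104599*(-1/257427) = 104599/257427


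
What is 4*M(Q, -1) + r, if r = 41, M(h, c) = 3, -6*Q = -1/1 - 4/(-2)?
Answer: 53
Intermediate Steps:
Q = -1/6 (Q = -(-1/1 - 4/(-2))/6 = -(-1*1 - 4*(-1/2))/6 = -(-1 + 2)/6 = -1/6*1 = -1/6 ≈ -0.16667)
4*M(Q, -1) + r = 4*3 + 41 = 12 + 41 = 53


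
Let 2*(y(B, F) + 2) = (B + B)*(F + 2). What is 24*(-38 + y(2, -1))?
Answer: -912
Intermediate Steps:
y(B, F) = -2 + B*(2 + F) (y(B, F) = -2 + ((B + B)*(F + 2))/2 = -2 + ((2*B)*(2 + F))/2 = -2 + (2*B*(2 + F))/2 = -2 + B*(2 + F))
24*(-38 + y(2, -1)) = 24*(-38 + (-2 + 2*2 + 2*(-1))) = 24*(-38 + (-2 + 4 - 2)) = 24*(-38 + 0) = 24*(-38) = -912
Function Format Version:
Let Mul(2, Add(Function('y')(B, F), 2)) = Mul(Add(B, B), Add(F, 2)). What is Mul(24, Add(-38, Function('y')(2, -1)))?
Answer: -912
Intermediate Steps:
Function('y')(B, F) = Add(-2, Mul(B, Add(2, F))) (Function('y')(B, F) = Add(-2, Mul(Rational(1, 2), Mul(Add(B, B), Add(F, 2)))) = Add(-2, Mul(Rational(1, 2), Mul(Mul(2, B), Add(2, F)))) = Add(-2, Mul(Rational(1, 2), Mul(2, B, Add(2, F)))) = Add(-2, Mul(B, Add(2, F))))
Mul(24, Add(-38, Function('y')(2, -1))) = Mul(24, Add(-38, Add(-2, Mul(2, 2), Mul(2, -1)))) = Mul(24, Add(-38, Add(-2, 4, -2))) = Mul(24, Add(-38, 0)) = Mul(24, -38) = -912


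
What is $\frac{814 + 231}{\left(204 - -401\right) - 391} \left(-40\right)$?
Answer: $- \frac{20900}{107} \approx -195.33$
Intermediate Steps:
$\frac{814 + 231}{\left(204 - -401\right) - 391} \left(-40\right) = \frac{1045}{\left(204 + 401\right) - 391} \left(-40\right) = \frac{1045}{605 - 391} \left(-40\right) = \frac{1045}{214} \left(-40\right) = - \frac{20900}{107}$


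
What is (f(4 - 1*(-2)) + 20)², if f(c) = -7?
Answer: 169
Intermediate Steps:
(f(4 - 1*(-2)) + 20)² = (-7 + 20)² = 13² = 169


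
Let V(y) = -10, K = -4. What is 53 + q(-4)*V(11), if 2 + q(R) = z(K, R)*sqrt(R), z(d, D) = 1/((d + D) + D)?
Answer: 73 + 5*I/3 ≈ 73.0 + 1.6667*I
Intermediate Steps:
z(d, D) = 1/(d + 2*D) (z(d, D) = 1/((D + d) + D) = 1/(d + 2*D))
q(R) = -2 + sqrt(R)/(-4 + 2*R)
53 + q(-4)*V(11) = 53 + ((8 + sqrt(-4) - 4*(-4))/(2*(-2 - 4)))*(-10) = 53 + ((1/2)*(8 + 2*I + 16)/(-6))*(-10) = 53 + ((1/2)*(-1/6)*(24 + 2*I))*(-10) = 53 + (-2 - I/6)*(-10) = 53 + (20 + 5*I/3) = 73 + 5*I/3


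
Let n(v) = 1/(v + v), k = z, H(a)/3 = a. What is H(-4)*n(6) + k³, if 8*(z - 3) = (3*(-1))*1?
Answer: 8749/512 ≈ 17.088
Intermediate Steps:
H(a) = 3*a
z = 21/8 (z = 3 + ((3*(-1))*1)/8 = 3 + (-3*1)/8 = 3 + (⅛)*(-3) = 3 - 3/8 = 21/8 ≈ 2.6250)
k = 21/8 ≈ 2.6250
n(v) = 1/(2*v)
H(-4)*n(6) + k³ = (3*(-4))*((½)/6) + (21/8)³ = -6/6 + 9261/512 = -12*1/12 + 9261/512 = -1 + 9261/512 = 8749/512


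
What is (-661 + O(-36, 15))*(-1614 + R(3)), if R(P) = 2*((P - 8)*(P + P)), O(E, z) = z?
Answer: 1081404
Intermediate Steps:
R(P) = 4*P*(-8 + P) (R(P) = 2*((-8 + P)*(2*P)) = 2*(2*P*(-8 + P)) = 4*P*(-8 + P))
(-661 + O(-36, 15))*(-1614 + R(3)) = (-661 + 15)*(-1614 + 4*3*(-8 + 3)) = -646*(-1614 + 4*3*(-5)) = -646*(-1614 - 60) = -646*(-1674) = 1081404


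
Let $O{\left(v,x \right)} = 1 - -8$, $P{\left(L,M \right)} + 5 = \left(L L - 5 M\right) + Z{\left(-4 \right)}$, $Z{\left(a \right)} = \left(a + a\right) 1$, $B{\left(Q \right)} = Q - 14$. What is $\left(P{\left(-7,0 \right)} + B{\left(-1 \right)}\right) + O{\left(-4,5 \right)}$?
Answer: $30$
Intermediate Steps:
$B{\left(Q \right)} = -14 + Q$
$Z{\left(a \right)} = 2 a$ ($Z{\left(a \right)} = 2 a 1 = 2 a$)
$P{\left(L,M \right)} = -13 + L^{2} - 5 M$ ($P{\left(L,M \right)} = -5 + \left(\left(L L - 5 M\right) + 2 \left(-4\right)\right) = -5 - \left(8 - L^{2} + 5 M\right) = -13 + L^{2} - 5 M$)
$O{\left(v,x \right)} = 9$ ($O{\left(v,x \right)} = 1 + 8 = 9$)
$\left(P{\left(-7,0 \right)} + B{\left(-1 \right)}\right) + O{\left(-4,5 \right)} = \left(\left(-13 + \left(-7\right)^{2} - 0\right) - 15\right) + 9 = \left(\left(-13 + 49 + 0\right) - 15\right) + 9 = \left(36 - 15\right) + 9 = 21 + 9 = 30$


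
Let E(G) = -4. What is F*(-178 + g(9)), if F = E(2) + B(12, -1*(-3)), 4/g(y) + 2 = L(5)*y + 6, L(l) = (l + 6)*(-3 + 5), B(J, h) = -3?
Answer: 125832/101 ≈ 1245.9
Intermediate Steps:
L(l) = 12 + 2*l (L(l) = (6 + l)*2 = 12 + 2*l)
g(y) = 4/(4 + 22*y) (g(y) = 4/(-2 + ((12 + 2*5)*y + 6)) = 4/(-2 + ((12 + 10)*y + 6)) = 4/(-2 + (22*y + 6)) = 4/(-2 + (6 + 22*y)) = 4/(4 + 22*y))
F = -7 (F = -4 - 3 = -7)
F*(-178 + g(9)) = -7*(-178 + 2/(2 + 11*9)) = -7*(-178 + 2/(2 + 99)) = -7*(-178 + 2/101) = -7*(-17976/101) = 125832/101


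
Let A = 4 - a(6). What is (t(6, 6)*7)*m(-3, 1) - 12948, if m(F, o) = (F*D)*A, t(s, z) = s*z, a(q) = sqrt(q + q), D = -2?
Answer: -6900 - 3024*sqrt(3) ≈ -12138.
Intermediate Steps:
a(q) = sqrt(2)*sqrt(q) (a(q) = sqrt(2*q) = sqrt(2)*sqrt(q))
A = 4 - 2*sqrt(3) (A = 4 - sqrt(2)*sqrt(6) = 4 - 2*sqrt(3) ≈ 0.53590)
m(F, o) = -2*F*(4 - 2*sqrt(3)) (m(F, o) = (F*(-2))*(4 - 2*sqrt(3)) = (-2*F)*(4 - 2*sqrt(3)) = -2*F*(4 - 2*sqrt(3)))
(t(6, 6)*7)*m(-3, 1) - 12948 = ((6*6)*7)*(4*(-3)*(-2 + sqrt(3))) - 12948 = (36*7)*(24 - 12*sqrt(3)) - 12948 = 252*(24 - 12*sqrt(3)) - 12948 = (6048 - 3024*sqrt(3)) - 12948 = -6900 - 3024*sqrt(3)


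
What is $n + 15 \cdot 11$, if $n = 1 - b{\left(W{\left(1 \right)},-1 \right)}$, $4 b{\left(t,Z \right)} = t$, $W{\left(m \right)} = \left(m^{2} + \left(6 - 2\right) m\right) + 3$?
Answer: $164$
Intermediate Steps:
$W{\left(m \right)} = 3 + m^{2} + 4 m$ ($W{\left(m \right)} = \left(m^{2} + 4 m\right) + 3 = 3 + m^{2} + 4 m$)
$b{\left(t,Z \right)} = \frac{t}{4}$
$n = -1$ ($n = 1 - \frac{3 + 1^{2} + 4 \cdot 1}{4} = 1 - \frac{3 + 1 + 4}{4} = 1 - \frac{1}{4} \cdot 8 = 1 - 2 = -1$)
$n + 15 \cdot 11 = -1 + 15 \cdot 11 = -1 + 165 = 164$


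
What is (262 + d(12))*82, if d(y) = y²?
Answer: 33292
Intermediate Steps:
(262 + d(12))*82 = (262 + 12²)*82 = (262 + 144)*82 = 406*82 = 33292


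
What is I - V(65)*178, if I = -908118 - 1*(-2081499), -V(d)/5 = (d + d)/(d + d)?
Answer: 1174271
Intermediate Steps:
V(d) = -5 (V(d) = -5*(d + d)/(d + d) = -5*2*d/(2*d) = -5*2*d*1/(2*d) = -5*1 = -5)
I = 1173381 (I = -908118 + 2081499 = 1173381)
I - V(65)*178 = 1173381 - (-5)*178 = 1173381 - 1*(-890) = 1173381 + 890 = 1174271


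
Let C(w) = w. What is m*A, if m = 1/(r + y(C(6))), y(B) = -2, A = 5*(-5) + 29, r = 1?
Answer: -4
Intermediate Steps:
A = 4 (A = -25 + 29 = 4)
m = -1 (m = 1/(1 - 2) = 1/(-1) = -1)
m*A = -1*4 = -4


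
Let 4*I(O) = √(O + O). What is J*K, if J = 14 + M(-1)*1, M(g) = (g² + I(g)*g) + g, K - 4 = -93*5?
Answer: -6454 + 461*I*√2/4 ≈ -6454.0 + 162.99*I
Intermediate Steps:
K = -461 (K = 4 - 93*5 = 4 - 31*15 = 4 - 465 = -461)
I(O) = √2*√O/4 (I(O) = √(O + O)/4 = √(2*O)/4 = (√2*√O)/4 = √2*√O/4)
M(g) = g + g² + √2*g^(3/2)/4 (M(g) = (g² + (√2*√g/4)*g) + g = (g² + √2*g^(3/2)/4) + g = g + g² + √2*g^(3/2)/4)
J = 14 - I*√2/4 (J = 14 + (-1 + (-1)² + √2*(-1)^(3/2)/4)*1 = 14 + (-1 + 1 + √2*(-I)/4)*1 = 14 + (-1 + 1 - I*√2/4)*1 = 14 - I*√2/4*1 = 14 - I*√2/4 ≈ 14.0 - 0.35355*I)
J*K = (14 - I*√2/4)*(-461) = -6454 + 461*I*√2/4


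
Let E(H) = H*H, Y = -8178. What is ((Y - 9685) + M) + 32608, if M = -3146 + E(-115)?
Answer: 24824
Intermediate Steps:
E(H) = H²
M = 10079 (M = -3146 + (-115)² = -3146 + 13225 = 10079)
((Y - 9685) + M) + 32608 = ((-8178 - 9685) + 10079) + 32608 = (-17863 + 10079) + 32608 = -7784 + 32608 = 24824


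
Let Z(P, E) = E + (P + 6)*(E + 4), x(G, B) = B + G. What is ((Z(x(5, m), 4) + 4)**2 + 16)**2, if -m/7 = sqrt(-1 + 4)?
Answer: 694266112 - 400834560*sqrt(3) ≈ 288.65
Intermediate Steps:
m = -7*sqrt(3) (m = -7*sqrt(-1 + 4) = -7*sqrt(3) ≈ -12.124)
Z(P, E) = E + (4 + E)*(6 + P) (Z(P, E) = E + (6 + P)*(4 + E) = E + (4 + E)*(6 + P))
((Z(x(5, m), 4) + 4)**2 + 16)**2 = (((24 + 4*(-7*sqrt(3) + 5) + 7*4 + 4*(-7*sqrt(3) + 5)) + 4)**2 + 16)**2 = (((24 + 4*(5 - 7*sqrt(3)) + 28 + 4*(5 - 7*sqrt(3))) + 4)**2 + 16)**2 = (((24 + (20 - 28*sqrt(3)) + 28 + (20 - 28*sqrt(3))) + 4)**2 + 16)**2 = (((92 - 56*sqrt(3)) + 4)**2 + 16)**2 = ((96 - 56*sqrt(3))**2 + 16)**2 = (16 + (96 - 56*sqrt(3))**2)**2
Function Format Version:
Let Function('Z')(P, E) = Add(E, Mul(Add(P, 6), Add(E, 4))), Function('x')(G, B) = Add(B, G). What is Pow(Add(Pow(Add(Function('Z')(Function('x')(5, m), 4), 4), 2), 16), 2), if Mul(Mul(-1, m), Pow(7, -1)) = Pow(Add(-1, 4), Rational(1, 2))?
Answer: Add(694266112, Mul(-400834560, Pow(3, Rational(1, 2)))) ≈ 288.65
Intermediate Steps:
m = Mul(-7, Pow(3, Rational(1, 2))) (m = Mul(-7, Pow(Add(-1, 4), Rational(1, 2))) = Mul(-7, Pow(3, Rational(1, 2))) ≈ -12.124)
Function('Z')(P, E) = Add(E, Mul(Add(4, E), Add(6, P))) (Function('Z')(P, E) = Add(E, Mul(Add(6, P), Add(4, E))) = Add(E, Mul(Add(4, E), Add(6, P))))
Pow(Add(Pow(Add(Function('Z')(Function('x')(5, m), 4), 4), 2), 16), 2) = Pow(Add(Pow(Add(Add(24, Mul(4, Add(Mul(-7, Pow(3, Rational(1, 2))), 5)), Mul(7, 4), Mul(4, Add(Mul(-7, Pow(3, Rational(1, 2))), 5))), 4), 2), 16), 2) = Pow(Add(Pow(Add(Add(24, Mul(4, Add(5, Mul(-7, Pow(3, Rational(1, 2))))), 28, Mul(4, Add(5, Mul(-7, Pow(3, Rational(1, 2)))))), 4), 2), 16), 2) = Pow(Add(Pow(Add(Add(24, Add(20, Mul(-28, Pow(3, Rational(1, 2)))), 28, Add(20, Mul(-28, Pow(3, Rational(1, 2))))), 4), 2), 16), 2) = Pow(Add(Pow(Add(Add(92, Mul(-56, Pow(3, Rational(1, 2)))), 4), 2), 16), 2) = Pow(Add(Pow(Add(96, Mul(-56, Pow(3, Rational(1, 2)))), 2), 16), 2) = Pow(Add(16, Pow(Add(96, Mul(-56, Pow(3, Rational(1, 2)))), 2)), 2)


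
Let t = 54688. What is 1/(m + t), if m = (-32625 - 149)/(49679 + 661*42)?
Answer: 11063/605008662 ≈ 1.8286e-5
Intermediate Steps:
m = -4682/11063 (m = -32774/(49679 + 27762) = -32774/77441 = -32774*1/77441 = -4682/11063 ≈ -0.42321)
1/(m + t) = 1/(-4682/11063 + 54688) = 1/(605008662/11063) = 11063/605008662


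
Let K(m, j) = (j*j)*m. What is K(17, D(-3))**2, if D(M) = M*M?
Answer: 1896129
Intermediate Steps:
D(M) = M**2
K(m, j) = m*j**2 (K(m, j) = j**2*m = m*j**2)
K(17, D(-3))**2 = (17*((-3)**2)**2)**2 = (17*9**2)**2 = (17*81)**2 = 1377**2 = 1896129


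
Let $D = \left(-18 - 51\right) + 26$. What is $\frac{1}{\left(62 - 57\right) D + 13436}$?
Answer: $\frac{1}{13221} \approx 7.5637 \cdot 10^{-5}$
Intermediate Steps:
$D = -43$ ($D = -69 + 26 = -43$)
$\frac{1}{\left(62 - 57\right) D + 13436} = \frac{1}{\left(62 - 57\right) \left(-43\right) + 13436} = \frac{1}{5 \left(-43\right) + 13436} = \frac{1}{-215 + 13436} = \frac{1}{13221}$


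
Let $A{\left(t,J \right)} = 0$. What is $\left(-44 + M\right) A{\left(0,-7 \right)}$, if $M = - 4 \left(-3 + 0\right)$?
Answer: $0$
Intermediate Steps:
$M = 12$ ($M = \left(-4\right) \left(-3\right) = 12$)
$\left(-44 + M\right) A{\left(0,-7 \right)} = \left(-44 + 12\right) 0 = \left(-32\right) 0 = 0$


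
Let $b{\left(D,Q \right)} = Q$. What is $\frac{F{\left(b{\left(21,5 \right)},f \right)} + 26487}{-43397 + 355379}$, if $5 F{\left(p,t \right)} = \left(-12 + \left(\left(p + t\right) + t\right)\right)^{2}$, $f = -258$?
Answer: $\frac{202982}{779955} \approx 0.26025$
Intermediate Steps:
$F{\left(p,t \right)} = \frac{\left(-12 + p + 2 t\right)^{2}}{5}$ ($F{\left(p,t \right)} = \frac{\left(-12 + \left(\left(p + t\right) + t\right)\right)^{2}}{5} = \frac{\left(-12 + \left(p + 2 t\right)\right)^{2}}{5} = \frac{\left(-12 + p + 2 t\right)^{2}}{5}$)
$\frac{F{\left(b{\left(21,5 \right)},f \right)} + 26487}{-43397 + 355379} = \frac{\frac{\left(-12 + 5 + 2 \left(-258\right)\right)^{2}}{5} + 26487}{-43397 + 355379} = \frac{\frac{\left(-12 + 5 - 516\right)^{2}}{5} + 26487}{311982} = \left(\frac{\left(-523\right)^{2}}{5} + 26487\right) \frac{1}{311982} = \left(\frac{1}{5} \cdot 273529 + 26487\right) \frac{1}{311982} = \left(\frac{273529}{5} + 26487\right) \frac{1}{311982} = \frac{405964}{5} \cdot \frac{1}{311982} = \frac{202982}{779955}$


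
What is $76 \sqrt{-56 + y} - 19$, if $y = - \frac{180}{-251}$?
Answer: $-19 + \frac{152 i \sqrt{870719}}{251} \approx -19.0 + 565.08 i$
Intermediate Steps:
$y = \frac{180}{251}$ ($y = \left(-180\right) \left(- \frac{1}{251}\right) = \frac{180}{251} \approx 0.71713$)
$76 \sqrt{-56 + y} - 19 = 76 \sqrt{-56 + \frac{180}{251}} - 19 = 76 \sqrt{- \frac{13876}{251}} - 19 = 76 \frac{2 i \sqrt{870719}}{251} - 19 = \frac{152 i \sqrt{870719}}{251} - 19 = -19 + \frac{152 i \sqrt{870719}}{251}$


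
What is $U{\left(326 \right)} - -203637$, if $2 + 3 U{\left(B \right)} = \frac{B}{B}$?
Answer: $\frac{610910}{3} \approx 2.0364 \cdot 10^{5}$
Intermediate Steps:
$U{\left(B \right)} = - \frac{1}{3}$ ($U{\left(B \right)} = - \frac{2}{3} + \frac{B \frac{1}{B}}{3} = - \frac{2}{3} + \frac{1}{3} \cdot 1 = - \frac{2}{3} + \frac{1}{3} = - \frac{1}{3}$)
$U{\left(326 \right)} - -203637 = - \frac{1}{3} - -203637 = - \frac{1}{3} + 203637 = \frac{610910}{3}$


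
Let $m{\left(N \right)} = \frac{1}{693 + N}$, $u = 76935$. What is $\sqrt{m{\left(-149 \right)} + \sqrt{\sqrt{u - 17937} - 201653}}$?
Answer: $\frac{\sqrt{34 + 18496 i \sqrt{201653 - \sqrt{58998}}}}{136} \approx 14.98 + 14.98 i$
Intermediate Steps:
$\sqrt{m{\left(-149 \right)} + \sqrt{\sqrt{u - 17937} - 201653}} = \sqrt{\frac{1}{693 - 149} + \sqrt{\sqrt{76935 - 17937} - 201653}} = \sqrt{\frac{1}{544} + \sqrt{\sqrt{58998} - 201653}} = \sqrt{\frac{1}{544} + \sqrt{-201653 + \sqrt{58998}}}$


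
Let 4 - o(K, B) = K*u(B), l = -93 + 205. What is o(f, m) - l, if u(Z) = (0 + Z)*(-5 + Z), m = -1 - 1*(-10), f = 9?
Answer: -432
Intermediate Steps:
l = 112
m = 9 (m = -1 + 10 = 9)
u(Z) = Z*(-5 + Z)
o(K, B) = 4 - B*K*(-5 + B) (o(K, B) = 4 - K*B*(-5 + B) = 4 - B*K*(-5 + B))
o(f, m) - l = (4 - 1*9*9*(-5 + 9)) - 1*112 = (4 - 1*9*9*4) - 112 = (4 - 324) - 112 = -320 - 112 = -432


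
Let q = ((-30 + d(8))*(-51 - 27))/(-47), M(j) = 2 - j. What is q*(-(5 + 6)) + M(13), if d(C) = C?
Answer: 18359/47 ≈ 390.62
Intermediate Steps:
q = -1716/47 (q = ((-30 + 8)*(-51 - 27))/(-47) = -22*(-78)*(-1/47) = 1716*(-1/47) = -1716/47 ≈ -36.511)
q*(-(5 + 6)) + M(13) = -(-1716)*(5 + 6)/47 + (2 - 1*13) = -(-1716)*11/47 + (2 - 13) = -1716/47*(-11) - 11 = 18876/47 - 11 = 18359/47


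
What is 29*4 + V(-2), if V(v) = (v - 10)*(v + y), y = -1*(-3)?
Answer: 104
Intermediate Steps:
y = 3
V(v) = (-10 + v)*(3 + v) (V(v) = (v - 10)*(v + 3) = (-10 + v)*(3 + v))
29*4 + V(-2) = 29*4 + (-30 + (-2)² - 7*(-2)) = 116 + (-30 + 4 + 14) = 116 - 12 = 104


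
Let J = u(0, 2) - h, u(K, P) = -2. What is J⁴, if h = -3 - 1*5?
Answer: 1296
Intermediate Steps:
h = -8 (h = -3 - 5 = -8)
J = 6 (J = -2 - 1*(-8) = -2 + 8 = 6)
J⁴ = 6⁴ = 1296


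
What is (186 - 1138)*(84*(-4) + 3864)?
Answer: -3358656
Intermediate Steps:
(186 - 1138)*(84*(-4) + 3864) = -952*(-336 + 3864) = -952*3528 = -3358656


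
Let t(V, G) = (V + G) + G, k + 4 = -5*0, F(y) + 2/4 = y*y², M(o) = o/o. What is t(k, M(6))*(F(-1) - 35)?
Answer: 73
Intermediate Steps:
M(o) = 1
F(y) = -½ + y³ (F(y) = -½ + y*y² = -½ + y³)
k = -4 (k = -4 - 5*0 = -4 + 0 = -4)
t(V, G) = V + 2*G (t(V, G) = (G + V) + G = V + 2*G)
t(k, M(6))*(F(-1) - 35) = (-4 + 2*1)*((-½ + (-1)³) - 35) = (-4 + 2)*((-½ - 1) - 35) = -2*(-3/2 - 35) = -2*(-73/2) = 73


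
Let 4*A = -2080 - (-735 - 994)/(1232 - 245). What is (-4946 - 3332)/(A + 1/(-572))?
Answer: 166909314/10475965 ≈ 15.933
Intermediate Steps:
A = -293033/564 (A = (-2080 - (-735 - 994)/(1232 - 245))/4 = (-2080 - (-1729)/987)/4 = (-2080 - 1*(-247/141))/4 = (-2080 + 247/141)/4 = (1/4)*(-293033/141) = -293033/564 ≈ -519.56)
(-4946 - 3332)/(A + 1/(-572)) = (-4946 - 3332)/(-293033/564 + 1/(-572)) = -8278/(-293033/564 - 1/572) = -8278/(-10475965/20163) = -8278*(-20163/10475965) = 166909314/10475965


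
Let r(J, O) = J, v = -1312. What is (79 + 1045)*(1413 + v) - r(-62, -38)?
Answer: 113586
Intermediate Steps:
(79 + 1045)*(1413 + v) - r(-62, -38) = (79 + 1045)*(1413 - 1312) - 1*(-62) = 1124*101 + 62 = 113524 + 62 = 113586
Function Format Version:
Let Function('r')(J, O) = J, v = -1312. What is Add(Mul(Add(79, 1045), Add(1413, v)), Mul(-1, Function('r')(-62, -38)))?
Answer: 113586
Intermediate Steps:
Add(Mul(Add(79, 1045), Add(1413, v)), Mul(-1, Function('r')(-62, -38))) = Add(Mul(Add(79, 1045), Add(1413, -1312)), Mul(-1, -62)) = Add(Mul(1124, 101), 62) = Add(113524, 62) = 113586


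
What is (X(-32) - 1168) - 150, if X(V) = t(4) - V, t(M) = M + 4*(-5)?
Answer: -1302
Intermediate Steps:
t(M) = -20 + M (t(M) = M - 20 = -20 + M)
X(V) = -16 - V (X(V) = (-20 + 4) - V = -16 - V)
(X(-32) - 1168) - 150 = ((-16 - 1*(-32)) - 1168) - 150 = ((-16 + 32) - 1168) - 150 = (16 - 1168) - 150 = -1152 - 150 = -1302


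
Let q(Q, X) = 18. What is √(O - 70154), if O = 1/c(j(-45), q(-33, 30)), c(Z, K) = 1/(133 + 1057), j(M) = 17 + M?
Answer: 2*I*√17241 ≈ 262.61*I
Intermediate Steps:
c(Z, K) = 1/1190
O = 1190 (O = 1/(1/1190) = 1190)
√(O - 70154) = √(1190 - 70154) = √(-68964) = 2*I*√17241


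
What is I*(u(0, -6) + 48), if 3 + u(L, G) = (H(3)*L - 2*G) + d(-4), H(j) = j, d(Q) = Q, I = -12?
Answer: -636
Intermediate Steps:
u(L, G) = -7 - 2*G + 3*L (u(L, G) = -3 + ((3*L - 2*G) - 4) = -3 + ((-2*G + 3*L) - 4) = -3 + (-4 - 2*G + 3*L) = -7 - 2*G + 3*L)
I*(u(0, -6) + 48) = -12*((-7 - 2*(-6) + 3*0) + 48) = -12*((-7 + 12 + 0) + 48) = -12*(5 + 48) = -12*53 = -636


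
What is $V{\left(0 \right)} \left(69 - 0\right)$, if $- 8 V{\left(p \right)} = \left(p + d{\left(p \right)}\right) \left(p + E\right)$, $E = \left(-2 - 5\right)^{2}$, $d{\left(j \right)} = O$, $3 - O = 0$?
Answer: $- \frac{10143}{8} \approx -1267.9$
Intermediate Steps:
$O = 3$ ($O = 3 - 0 = 3 + 0 = 3$)
$d{\left(j \right)} = 3$
$E = 49$ ($E = \left(-7\right)^{2} = 49$)
$V{\left(p \right)} = - \frac{\left(3 + p\right) \left(49 + p\right)}{8}$ ($V{\left(p \right)} = - \frac{\left(p + 3\right) \left(p + 49\right)}{8} = - \frac{\left(3 + p\right) \left(49 + p\right)}{8}$)
$V{\left(0 \right)} \left(69 - 0\right) = \left(- \frac{147}{8} - 0 - \frac{0^{2}}{8}\right) \left(69 - 0\right) = \left(- \frac{147}{8} + 0 - 0\right) \left(69 + \left(-5 + 5\right)\right) = \left(- \frac{147}{8} + 0 + 0\right) \left(69 + 0\right) = \left(- \frac{147}{8}\right) 69 = - \frac{10143}{8}$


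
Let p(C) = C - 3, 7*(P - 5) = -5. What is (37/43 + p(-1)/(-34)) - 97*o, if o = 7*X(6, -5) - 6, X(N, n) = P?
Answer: -1701053/731 ≈ -2327.0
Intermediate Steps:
P = 30/7 (P = 5 + (⅐)*(-5) = 5 - 5/7 = 30/7 ≈ 4.2857)
p(C) = -3 + C
X(N, n) = 30/7
o = 24 (o = 7*(30/7) - 6 = 30 - 6 = 24)
(37/43 + p(-1)/(-34)) - 97*o = (37/43 + (-3 - 1)/(-34)) - 97*24 = (37*(1/43) - 4*(-1/34)) - 2328 = (37/43 + 2/17) - 2328 = 715/731 - 2328 = -1701053/731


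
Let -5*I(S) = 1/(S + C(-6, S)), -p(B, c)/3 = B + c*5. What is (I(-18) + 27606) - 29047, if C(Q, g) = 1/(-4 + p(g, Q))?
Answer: -3629851/2519 ≈ -1441.0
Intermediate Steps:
p(B, c) = -15*c - 3*B (p(B, c) = -3*(B + c*5) = -3*(B + 5*c) = -15*c - 3*B)
C(Q, g) = 1/(-4 - 15*Q - 3*g) (C(Q, g) = 1/(-4 + (-15*Q - 3*g)) = 1/(-4 - 15*Q - 3*g))
I(S) = -1/(5*(S - 1/(-86 + 3*S))) (I(S) = -1/(5*(S - 1/(4 + 3*S + 15*(-6)))) = -1/(5*(S - 1/(4 + 3*S - 90))) = -1/(5*(S - 1/(-86 + 3*S))))
(I(-18) + 27606) - 29047 = ((86 - 3*(-18))/(5*(-1 - 18*(-86 + 3*(-18)))) + 27606) - 29047 = ((86 + 54)/(5*(-1 - 18*(-86 - 54))) + 27606) - 29047 = ((⅕)*140/(-1 - 18*(-140)) + 27606) - 29047 = ((⅕)*140/(-1 + 2520) + 27606) - 29047 = ((⅕)*140/2519 + 27606) - 29047 = ((⅕)*(1/2519)*140 + 27606) - 29047 = (28/2519 + 27606) - 29047 = 69539542/2519 - 29047 = -3629851/2519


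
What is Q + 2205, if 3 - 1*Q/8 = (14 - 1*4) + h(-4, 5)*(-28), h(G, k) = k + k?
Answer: 4389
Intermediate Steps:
h(G, k) = 2*k
Q = 2184 (Q = 24 - 8*((14 - 1*4) + (2*5)*(-28)) = 24 - 8*((14 - 4) + 10*(-28)) = 24 - 8*(10 - 280) = 24 - 8*(-270) = 24 + 2160 = 2184)
Q + 2205 = 2184 + 2205 = 4389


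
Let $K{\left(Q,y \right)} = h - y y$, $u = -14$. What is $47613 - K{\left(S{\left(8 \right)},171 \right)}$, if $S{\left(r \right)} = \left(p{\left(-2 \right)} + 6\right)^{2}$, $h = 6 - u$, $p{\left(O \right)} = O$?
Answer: $76834$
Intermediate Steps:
$h = 20$ ($h = 6 - -14 = 6 + 14 = 20$)
$S{\left(r \right)} = 16$ ($S{\left(r \right)} = \left(-2 + 6\right)^{2} = 4^{2} = 16$)
$K{\left(Q,y \right)} = 20 - y^{2}$ ($K{\left(Q,y \right)} = 20 - y y = 20 - y^{2}$)
$47613 - K{\left(S{\left(8 \right)},171 \right)} = 47613 - \left(20 - 171^{2}\right) = 47613 - \left(20 - 29241\right) = 47613 - -29221 = 47613 + 29221 = 76834$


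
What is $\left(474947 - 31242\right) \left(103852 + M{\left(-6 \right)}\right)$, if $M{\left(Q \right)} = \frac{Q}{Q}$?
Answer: $46080095365$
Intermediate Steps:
$M{\left(Q \right)} = 1$
$\left(474947 - 31242\right) \left(103852 + M{\left(-6 \right)}\right) = \left(474947 - 31242\right) \left(103852 + 1\right) = 443705 \cdot 103853 = 46080095365$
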